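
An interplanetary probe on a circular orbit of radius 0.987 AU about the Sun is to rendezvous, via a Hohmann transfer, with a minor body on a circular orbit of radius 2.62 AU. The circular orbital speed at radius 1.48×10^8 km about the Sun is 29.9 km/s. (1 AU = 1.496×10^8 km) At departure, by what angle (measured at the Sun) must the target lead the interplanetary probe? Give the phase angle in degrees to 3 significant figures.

φ = 77.2°

From the circular-orbit relation v² = μ/r at r = 1.48×10^8 km: μ = v²r = (29.9)² × 1.48×10^8 = 1.32313×10^11 km³/s².
In km: r₁ = 0.987 × 1.496×10^8 = 1.476552×10^8 km; r₂ = 2.62 × 1.496×10^8 = 3.91952×10^8 km.
Transfer-ellipse semi-major axis a_t = (r₁ + r₂)/2 = (1.476552×10^8 + 3.91952×10^8)/2 = 2.698036×10^8 km.
Transfer time t = π√(a_t³/μ) = 3.8275×10^7 s.
The target's mean motion on its circular orbit is ω₂ = √(μ/r₂³) = 4.6876×10^-8 rad/s.
Angle swept by the target during transfer: ω₂·t = 1.794 rad = 102.8°.
The interplanetary probe traverses 180° on the transfer ellipse, so the target must lead by 180° − 102.8° = 77.2°.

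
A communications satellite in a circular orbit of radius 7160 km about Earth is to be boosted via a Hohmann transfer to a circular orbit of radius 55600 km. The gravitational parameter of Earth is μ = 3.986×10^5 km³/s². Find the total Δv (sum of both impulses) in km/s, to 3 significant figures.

Transfer-ellipse semi-major axis a_t = (r₁ + r₂)/2 = (7160 + 55600)/2 = 31380 km.
Circular speed at r₁: v₁ = √(μ/r₁) = √(3.986×10^5/7160) = 7.4613 km/s.
Transfer-orbit speed at r₁ (vis-viva equation): v_p = √[μ(2/r₁ − 1/a_t)] = 9.9317 km/s.
First burn Δv₁ = |v_p − v₁| = 2.470 km/s.
Circular speed at r₂: v₂ = √(μ/r₂) = 2.678 km/s.
Transfer-orbit speed at r₂: v_a = √[μ(2/r₂ − 1/a_t)] = 1.279 km/s.
Second burn Δv₂ = |v₂ − v_a| = 1.399 km/s.
Δv = Δv₁ + Δv₂ = 2.470 + 1.399 = 3.869 km/s.

Δv = 3.87 km/s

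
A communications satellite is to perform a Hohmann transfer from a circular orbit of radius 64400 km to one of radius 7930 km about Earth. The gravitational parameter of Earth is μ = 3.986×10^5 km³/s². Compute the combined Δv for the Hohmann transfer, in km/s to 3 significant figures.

Semi-major axis of the transfer orbit: a_t = (64400 + 7930)/2 = 36165 km.
At r₁ the circular-orbit speed is v₁ = √(μ/r₁) = 2.488 km/s.
Transfer-orbit speed at r₁ (v² = μ(2/r − 1/a)): v_a = √[μ(2/r₁ − 1/a_t)] = 1.165 km/s.
First burn Δv₁ = |v_a − v₁| = 1.323 km/s.
Circular speed at r₂: v₂ = √(μ/r₂) = 7.090 km/s.
Transfer-orbit speed at r₂: v_p = √[μ(2/r₂ − 1/a_t)] = 9.461 km/s.
Second burn Δv₂ = |v₂ − v_p| = 2.371 km/s.
Δv = Δv₁ + Δv₂ = 1.323 + 2.371 = 3.694 km/s.

Δv = 3.69 km/s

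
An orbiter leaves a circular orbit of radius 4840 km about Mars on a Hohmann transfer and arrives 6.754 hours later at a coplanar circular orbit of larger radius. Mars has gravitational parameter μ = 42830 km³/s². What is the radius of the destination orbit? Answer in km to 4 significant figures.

Transfer time t = 6.754 hours = 24314.4 s, and t = π√(a_t³/μ).
So a_t = (μ t²/π²)^(1/3) = (42830 × (24314.4)² / π²)^(1/3) = 13690 km.
Since a_t = (r₁ + r₂)/2, r₂ = 2a_t − r₁ = 2×13690 − 4840 = 22540 km.

r₂ = 22540 km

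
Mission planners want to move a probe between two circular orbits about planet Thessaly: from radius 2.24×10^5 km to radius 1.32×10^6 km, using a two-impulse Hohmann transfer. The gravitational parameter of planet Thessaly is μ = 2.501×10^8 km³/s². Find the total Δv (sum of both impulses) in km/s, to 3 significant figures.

Transfer-ellipse semi-major axis a_t = (r₁ + r₂)/2 = (2.240×10^5 + 1.320×10^6)/2 = 7.720×10^5 km.
At r₁ the circular-orbit speed is v₁ = √(μ/r₁) = 33.41 km/s.
On the transfer ellipse at r₁, vis-viva equation gives v_p = √[μ(2/r₁ − 1/a_t)] = 43.69 km/s.
First burn Δv₁ = |v_p − v₁| = 10.28 km/s.
At r₂, v₂ = √(μ/r₂) = 13.765 km/s.
Transfer-orbit speed at r₂: v_a = √[μ(2/r₂ − 1/a_t)] = 7.4146 km/s.
Second burn Δv₂ = |v₂ − v_a| = 6.350 km/s.
Total Δv = Δv₁ + Δv₂ = 16.63 km/s.

Δv = 16.6 km/s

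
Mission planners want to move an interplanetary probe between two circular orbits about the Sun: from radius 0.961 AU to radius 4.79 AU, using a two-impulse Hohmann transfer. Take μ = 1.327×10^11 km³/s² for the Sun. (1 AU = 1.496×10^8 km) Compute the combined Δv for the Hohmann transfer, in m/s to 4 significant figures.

In km: r₁ = 0.961 × 1.496×10^8 = 1.437656×10^8 km; r₂ = 4.79 × 1.496×10^8 = 7.16584×10^8 km.
The Hohmann ellipse has a_t = (r₁ + r₂)/2 = 4.301748×10^8 km.
Circular speed at r₁: v₁ = √(μ/r₁) = √(1.327×10^11/1.437656×10^8) = 30.381 km/s.
Transfer-orbit speed at r₁ (vis-viva): v_p = √[μ(2/r₁ − 1/a_t)] = 39.212 km/s.
First burn Δv₁ = |v_p − v₁| = 8.831 km/s.
Circular speed at r₂: v₂ = √(μ/r₂) = 13.608 km/s.
Transfer-orbit speed at r₂: v_a = √[μ(2/r₂ − 1/a_t)] = 7.8670 km/s.
Second burn Δv₂ = |v₂ − v_a| = 5.741 km/s.
Δv = Δv₁ + Δv₂ = 8.831 + 5.741 = 14.57 km/s.

Δv = 14570 m/s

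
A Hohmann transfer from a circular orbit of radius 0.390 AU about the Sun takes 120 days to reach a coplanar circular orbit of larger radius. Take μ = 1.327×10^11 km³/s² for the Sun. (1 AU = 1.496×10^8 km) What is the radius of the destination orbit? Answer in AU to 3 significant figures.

r₂ = 1.12 AU

In km: r₁ = 0.390 × 1.496×10^8 = 5.8344×10^7 km.
Transfer time t = 120 days = 1.0368×10^7 s, and t = π√(a_t³/μ).
So a_t = (μ t²/π²)^(1/3) = (1.327×10^11 × (1.0368×10^7)² / π²)^(1/3) = 1.1306×10^8 km.
Since a_t = (r₁ + r₂)/2, r₂ = 2a_t − r₁ = 2×1.1306×10^8 − 5.8344×10^7 = 1.67776×10^8 km.
In AU: r₂ = 1.67776×10^8 / 1.496×10^8 = 1.12 AU.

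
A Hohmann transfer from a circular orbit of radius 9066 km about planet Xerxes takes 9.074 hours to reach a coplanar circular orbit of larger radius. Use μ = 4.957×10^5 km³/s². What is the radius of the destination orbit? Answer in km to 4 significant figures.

r₂ = 66340 km

Transfer time t = 9.074 hours = 32666.4 s, and t = π√(a_t³/μ).
So a_t = (μ t²/π²)^(1/3) = (4.957×10^5 × (32666.4)² / π²)^(1/3) = 37703 km.
Since a_t = (r₁ + r₂)/2, r₂ = 2a_t − r₁ = 2×37703 − 9066 = 66340 km.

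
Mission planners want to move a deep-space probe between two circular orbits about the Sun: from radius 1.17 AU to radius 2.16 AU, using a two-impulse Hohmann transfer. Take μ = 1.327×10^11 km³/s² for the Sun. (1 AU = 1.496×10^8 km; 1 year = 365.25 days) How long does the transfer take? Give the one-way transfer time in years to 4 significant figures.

In km: r₁ = 1.17 × 1.496×10^8 = 1.75032×10^8 km; r₂ = 2.16 × 1.496×10^8 = 3.23136×10^8 km.
Semi-major axis of the transfer orbit: a_t = (1.75032×10^8 + 3.23136×10^8)/2 = 2.49084×10^8 km.
Half the transfer-orbit period gives t = π√(a_t³/μ) = 3.390×10^7 s.
Converting: 3.390×10^7 s ÷ 3.15576×10^7 s/year (365.25 × 86400) = 1.074 years.

t = 1.074 years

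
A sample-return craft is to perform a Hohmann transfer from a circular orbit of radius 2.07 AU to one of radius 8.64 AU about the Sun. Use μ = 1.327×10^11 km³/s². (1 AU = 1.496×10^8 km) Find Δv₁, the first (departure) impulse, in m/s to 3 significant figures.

In km: r₁ = 2.07 × 1.496×10^8 = 3.09672×10^8 km; r₂ = 8.64 × 1.496×10^8 = 1.292544×10^9 km.
Transfer-ellipse semi-major axis a_t = (r₁ + r₂)/2 = (3.09672×10^8 + 1.292544×10^9)/2 = 8.01108×10^8 km.
On the circular orbit at r = 3.09672×10^8 km, v_c = √(μ/r) = 20.7007 km/s.
Vis-viva on the transfer ellipse at r = 3.09672×10^8 km gives v_t = √[μ(2/r − 1/a_t)] = 26.2943 km/s.
Δv₁ = |v_t − v_c| = |26.2943 − 20.7007| = 5.594 km/s.

Δv₁ = 5590 m/s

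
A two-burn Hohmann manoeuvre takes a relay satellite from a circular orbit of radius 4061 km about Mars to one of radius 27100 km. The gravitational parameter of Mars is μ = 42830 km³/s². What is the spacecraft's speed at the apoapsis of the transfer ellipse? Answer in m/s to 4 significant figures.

v = 641.8 m/s

Transfer-ellipse semi-major axis a_t = (r₁ + r₂)/2 = (4061 + 27100)/2 = 15580.5 km.
At apoapsis, r = 27100 km.
From the vis-viva equation, v = √[μ(2/r − 1/a_t)] = 0.6418 km/s.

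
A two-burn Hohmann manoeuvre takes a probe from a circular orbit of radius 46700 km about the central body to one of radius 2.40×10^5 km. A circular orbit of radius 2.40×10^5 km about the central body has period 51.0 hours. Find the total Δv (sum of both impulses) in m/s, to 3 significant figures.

From Kepler's third law T² = 4π²r³/μ at r = 2.40×10^5 km, T = 51.0 hours = 51.0 × 3600 s = 1.836×10^5 s: μ = 4π²r³/T² = 1.61900×10^7 km³/s².
Transfer-ellipse semi-major axis a_t = (r₁ + r₂)/2 = (46700 + 2.400×10^5)/2 = 1.4335×10^5 km.
At r₁ the circular-orbit speed is v₁ = √(μ/r₁) = 18.619 km/s.
Transfer-orbit speed at r₁ (v² = μ(2/r − 1/a)): v_p = √[μ(2/r₁ − 1/a_t)] = 24.092 km/s.
First burn Δv₁ = |v_p − v₁| = 5.473 km/s.
Circular speed at r₂: v₂ = √(μ/r₂) = 8.213 km/s.
Transfer-orbit speed at r₂: v_a = √[μ(2/r₂ − 1/a_t)] = 4.688 km/s.
Second burn Δv₂ = |v₂ − v_a| = 3.525 km/s.
Total Δv = Δv₁ + Δv₂ = 8.998 km/s.

Δv = 9000 m/s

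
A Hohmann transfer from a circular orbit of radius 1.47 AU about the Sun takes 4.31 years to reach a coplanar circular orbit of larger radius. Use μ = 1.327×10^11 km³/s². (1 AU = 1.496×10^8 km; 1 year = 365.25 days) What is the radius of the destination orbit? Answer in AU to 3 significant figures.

In km: r₁ = 1.47 × 1.496×10^8 = 2.19912×10^8 km.
Transfer time t = 4.31 years × 365.25 × 86400 s = 1.36013256×10^8 s, and t = π√(a_t³/μ).
So a_t = (μ t²/π²)^(1/3) = (1.327×10^11 × (1.36013256×10^8)² / π²)^(1/3) = 6.2889×10^8 km.
Since a_t = (r₁ + r₂)/2, r₂ = 2a_t − r₁ = 2×6.2889×10^8 − 2.19912×10^8 = 1.037868×10^9 km.
In AU: r₂ = 1.037868×10^9 / 1.496×10^8 = 6.94 AU.

r₂ = 6.94 AU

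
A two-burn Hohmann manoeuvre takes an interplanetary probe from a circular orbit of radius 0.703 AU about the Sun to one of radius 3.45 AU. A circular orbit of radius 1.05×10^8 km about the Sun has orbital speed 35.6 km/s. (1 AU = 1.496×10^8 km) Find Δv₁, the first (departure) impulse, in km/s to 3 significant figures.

From the circular-orbit relation v² = μ/r at r = 1.05×10^8 km: μ = v²r = (35.6)² × 1.05×10^8 = 1.33073×10^11 km³/s².
In km: r₁ = 0.703 × 1.496×10^8 = 1.051688×10^8 km; r₂ = 3.45 × 1.496×10^8 = 5.1612×10^8 km.
Transfer-ellipse semi-major axis a_t = (r₁ + r₂)/2 = (1.051688×10^8 + 5.1612×10^8)/2 = 3.106444×10^8 km.
On the circular orbit at r = 1.051688×10^8 km, v_c = √(μ/r) = 35.57 km/s.
Vis-viva on the transfer ellipse at r = 1.051688×10^8 km gives v_t = √[μ(2/r − 1/a_t)] = 45.85 km/s.
Δv₁ = |v_t − v_c| = |45.85 − 35.57| = 10.28 km/s.

Δv₁ = 10.3 km/s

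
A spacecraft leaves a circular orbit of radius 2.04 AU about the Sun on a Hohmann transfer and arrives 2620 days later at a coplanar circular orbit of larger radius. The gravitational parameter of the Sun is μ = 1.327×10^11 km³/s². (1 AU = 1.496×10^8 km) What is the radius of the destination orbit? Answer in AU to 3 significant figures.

In km: r₁ = 2.04 × 1.496×10^8 = 3.05184×10^8 km.
Transfer time t = 2620 days = 2.26368×10^8 s, and t = π√(a_t³/μ).
So a_t = (μ t²/π²)^(1/3) = (1.327×10^11 × (2.26368×10^8)² / π²)^(1/3) = 8.8322×10^8 km.
Since a_t = (r₁ + r₂)/2, r₂ = 2a_t − r₁ = 2×8.8322×10^8 − 3.05184×10^8 = 1.461256×10^9 km.
In AU: r₂ = 1.461256×10^9 / 1.496×10^8 = 9.77 AU.

r₂ = 9.77 AU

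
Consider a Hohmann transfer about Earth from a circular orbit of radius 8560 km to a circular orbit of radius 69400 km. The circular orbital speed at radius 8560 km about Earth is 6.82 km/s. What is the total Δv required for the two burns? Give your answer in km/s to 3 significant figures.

Δv = 3.55 km/s

From the circular-orbit relation v² = μ/r at r = 8560 km: μ = v²r = (6.82)² × 8560 = 3.98146×10^5 km³/s².
The Hohmann ellipse has a_t = (r₁ + r₂)/2 = 38980 km.
Circular speed at r₁: v₁ = √(μ/r₁) = √(3.98146×10^5/8560) = 6.820 km/s.
On the transfer ellipse at r₁, v² = μ(2/r − 1/a) gives v_p = √[μ(2/r₁ − 1/a_t)] = 9.100 km/s.
First burn Δv₁ = |v_p − v₁| = 2.280 km/s.
Circular speed at r₂: v₂ = √(μ/r₂) = 2.395 km/s.
Transfer-orbit speed at r₂: v_a = √[μ(2/r₂ − 1/a_t)] = 1.122 km/s.
Second burn Δv₂ = |v₂ − v_a| = 1.273 km/s.
Total Δv = Δv₁ + Δv₂ = 3.553 km/s.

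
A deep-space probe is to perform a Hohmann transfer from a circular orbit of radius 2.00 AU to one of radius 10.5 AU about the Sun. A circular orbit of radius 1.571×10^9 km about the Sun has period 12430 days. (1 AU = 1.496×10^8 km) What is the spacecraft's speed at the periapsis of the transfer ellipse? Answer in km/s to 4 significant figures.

From Kepler's third law T² = 4π²r³/μ at r = 1.571×10^9 km, T = 12430 days = 12430 × 86400 s = 1.073952×10^9 s: μ = 4π²r³/T² = 1.32715×10^11 km³/s².
In km: r₁ = 2.00 × 1.496×10^8 = 2.992×10^8 km; r₂ = 10.5 × 1.496×10^8 = 1.5708×10^9 km.
Semi-major axis of the transfer orbit: a_t = (2.992×10^8 + 1.5708×10^9)/2 = 9.350×10^8 km.
At periapsis, r = 2.992×10^8 km.
From the vis-viva equation, v = √[μ(2/r − 1/a_t)] = 27.30 km/s.

v = 27.30 km/s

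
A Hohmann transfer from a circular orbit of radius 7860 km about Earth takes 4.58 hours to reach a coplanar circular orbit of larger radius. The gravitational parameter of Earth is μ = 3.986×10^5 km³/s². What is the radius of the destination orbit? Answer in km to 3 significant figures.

Transfer time t = 4.58 hours = 16488 s, and t = π√(a_t³/μ).
So a_t = (μ t²/π²)^(1/3) = (3.986×10^5 × (16488)² / π²)^(1/3) = 22226 km.
Since a_t = (r₁ + r₂)/2, r₂ = 2a_t − r₁ = 2×22226 − 7860 = 36592 km.

r₂ = 36600 km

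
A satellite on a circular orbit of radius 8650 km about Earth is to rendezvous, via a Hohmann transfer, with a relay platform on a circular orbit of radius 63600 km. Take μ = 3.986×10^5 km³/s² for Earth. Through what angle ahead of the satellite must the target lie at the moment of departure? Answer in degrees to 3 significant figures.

φ = 103°

The Hohmann ellipse has a_t = (r₁ + r₂)/2 = 36125 km.
The half-period of the transfer ellipse is t = π√(a_t³/μ) = 34165.9 s.
Target angular speed ω₂ = √(μ/r₂³) = 3.93625×10^-5 rad/s.
Angle swept by the target during transfer: ω₂·t = 1.34486 rad = 77.05°.
Arrival is 180° from departure on the ellipse, so φ = 180° − 77.05° = 103°.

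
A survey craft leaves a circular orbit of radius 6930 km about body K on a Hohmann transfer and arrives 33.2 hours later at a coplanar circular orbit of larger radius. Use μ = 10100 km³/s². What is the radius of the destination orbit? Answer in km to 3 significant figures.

r₂ = 42000 km

Transfer time t = 33.2 hours = 1.1952×10^5 s, and t = π√(a_t³/μ).
So a_t = (μ t²/π²)^(1/3) = (10100 × (1.1952×10^5)² / π²)^(1/3) = 24451 km.
Since a_t = (r₁ + r₂)/2, r₂ = 2a_t − r₁ = 2×24451 − 6930 = 41972 km.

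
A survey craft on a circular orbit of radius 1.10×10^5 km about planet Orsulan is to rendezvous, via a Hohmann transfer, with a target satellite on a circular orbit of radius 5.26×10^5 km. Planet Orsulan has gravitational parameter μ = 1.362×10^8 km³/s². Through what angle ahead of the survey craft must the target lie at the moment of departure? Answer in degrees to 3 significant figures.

φ = 95.4°

Transfer-ellipse semi-major axis a_t = (r₁ + r₂)/2 = (1.100×10^5 + 5.260×10^5)/2 = 3.180×10^5 km.
The half-period of the transfer ellipse is t = π√(a_t³/μ) = 48273 s.
Target angular speed ω₂ = √(μ/r₂³) = 3.0592×10^-5 rad/s.
Angle swept by the target during transfer: ω₂·t = 1.4768 rad = 84.61°.
The survey craft traverses 180° on the transfer ellipse, so the target must lead by 180° − 84.61° = 95.4°.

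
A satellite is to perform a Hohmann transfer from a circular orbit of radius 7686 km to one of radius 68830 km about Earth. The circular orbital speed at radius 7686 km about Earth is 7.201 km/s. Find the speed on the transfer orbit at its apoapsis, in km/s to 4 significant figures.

v = 1.079 km/s

From the circular-orbit relation v² = μ/r at r = 7686 km: μ = v²r = (7.201)² × 7686 = 3.98553×10^5 km³/s².
Semi-major axis of the transfer orbit: a_t = (7686 + 68830)/2 = 38258 km.
The apoapsis of the transfer ellipse is at r = 68830 km.
From the vis-viva equation, v = √[μ(2/r − 1/a_t)] = 1.079 km/s.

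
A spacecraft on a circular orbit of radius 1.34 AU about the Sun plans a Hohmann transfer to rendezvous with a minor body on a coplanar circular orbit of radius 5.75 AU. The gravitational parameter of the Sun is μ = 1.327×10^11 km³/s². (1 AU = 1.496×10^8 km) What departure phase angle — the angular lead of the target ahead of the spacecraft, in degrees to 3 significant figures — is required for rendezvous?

In km: r₁ = 1.34 × 1.496×10^8 = 2.00464×10^8 km; r₂ = 5.75 × 1.496×10^8 = 8.602×10^8 km.
Semi-major axis of the transfer orbit: a_t = (2.00464×10^8 + 8.602×10^8)/2 = 5.30332×10^8 km.
The half-period of the transfer ellipse is t = π√(a_t³/μ) = 1.05326×10^8 s.
Target angular speed ω₂ = √(μ/r₂³) = 1.44390×10^-8 rad/s.
Angle swept by the target during transfer: ω₂·t = 1.5208 rad = 87.14°.
Arrival is 180° from departure on the ellipse, so φ = 180° − 87.14° = 92.9°.

φ = 92.9°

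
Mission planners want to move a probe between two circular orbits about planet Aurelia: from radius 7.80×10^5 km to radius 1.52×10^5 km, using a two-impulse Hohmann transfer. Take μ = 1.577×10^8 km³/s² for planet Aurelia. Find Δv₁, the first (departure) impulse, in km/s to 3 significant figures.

Δv₁ = 6.10 km/s

Semi-major axis of the transfer orbit: a_t = (7.800×10^5 + 1.520×10^5)/2 = 4.660×10^5 km.
On the circular orbit at r = 7.800×10^5 km, v_c = √(μ/r) = 14.219 km/s.
Vis-viva on the transfer ellipse at r = 7.800×10^5 km gives v_t = √[μ(2/r − 1/a_t)] = 8.1208 km/s.
Δv₁ = |v_t − v_c| = |8.1208 − 14.219| = 6.098 km/s.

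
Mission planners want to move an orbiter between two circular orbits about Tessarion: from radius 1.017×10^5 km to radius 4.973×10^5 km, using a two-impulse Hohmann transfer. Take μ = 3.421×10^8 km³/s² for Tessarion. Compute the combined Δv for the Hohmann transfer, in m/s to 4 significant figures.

Semi-major axis of the transfer orbit: a_t = (1.017×10^5 + 4.973×10^5)/2 = 2.995×10^5 km.
Circular speed at r₁: v₁ = √(μ/r₁) = √(3.421×10^8/1.017×10^5) = 58.00 km/s.
Transfer-orbit speed at r₁ (v² = μ(2/r − 1/a)): v_p = √[μ(2/r₁ − 1/a_t)] = 74.74 km/s.
First burn Δv₁ = |v_p − v₁| = 16.74 km/s.
Circular speed at r₂: v₂ = √(μ/r₂) = 26.228 km/s.
Transfer-orbit speed at r₂: v_a = √[μ(2/r₂ − 1/a_t)] = 15.284 km/s.
Second burn Δv₂ = |v₂ − v_a| = 10.94 km/s.
Δv = Δv₁ + Δv₂ = 16.74 + 10.94 = 27.68 km/s.

Δv = 27680 m/s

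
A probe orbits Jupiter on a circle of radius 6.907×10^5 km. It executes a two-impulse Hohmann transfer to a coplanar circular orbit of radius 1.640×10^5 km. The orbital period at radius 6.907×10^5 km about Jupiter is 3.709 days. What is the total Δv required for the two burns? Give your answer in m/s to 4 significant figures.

From Kepler's third law T² = 4π²r³/μ at r = 6.907×10^5 km, T = 3.709 days = 3.709 × 86400 s = 3.204576×10^5 s: μ = 4π²r³/T² = 1.26674×10^8 km³/s².
Transfer-ellipse semi-major axis a_t = (r₁ + r₂)/2 = (6.907×10^5 + 1.640×10^5)/2 = 4.2735×10^5 km.
Circular speed at r₁: v₁ = √(μ/r₁) = √(1.26674×10^8/6.907×10^5) = 13.542 km/s.
On the transfer ellipse at r₁, vis-viva equation gives v_a = √[μ(2/r₁ − 1/a_t)] = 8.3894 km/s.
First burn Δv₁ = |v_a − v₁| = 5.153 km/s.
Circular speed at r₂: v₂ = √(μ/r₂) = 27.79 km/s.
Transfer-orbit speed at r₂: v_p = √[μ(2/r₂ − 1/a_t)] = 35.33 km/s.
Second burn Δv₂ = |v₂ − v_p| = 7.540 km/s.
Total Δv = Δv₁ + Δv₂ = 12.69 km/s.

Δv = 12690 m/s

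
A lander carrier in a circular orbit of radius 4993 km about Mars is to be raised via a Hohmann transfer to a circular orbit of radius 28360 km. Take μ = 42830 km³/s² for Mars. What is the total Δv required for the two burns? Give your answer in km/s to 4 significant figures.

Δv = 1.447 km/s

Semi-major axis of the transfer orbit: a_t = (4993 + 28360)/2 = 16676.5 km.
Circular speed at r₁: v₁ = √(μ/r₁) = √(42830/4993) = 2.9288 km/s.
On the transfer ellipse at r₁, v² = μ(2/r − 1/a) gives v_p = √[μ(2/r₁ − 1/a_t)] = 3.8194 km/s.
First burn Δv₁ = |v_p − v₁| = 0.8906 km/s.
Circular speed at r₂: v₂ = √(μ/r₂) = 1.2289 km/s.
Transfer-orbit speed at r₂: v_a = √[μ(2/r₂ − 1/a_t)] = 0.67243 km/s.
Second burn Δv₂ = |v₂ − v_a| = 0.5565 km/s.
Δv = Δv₁ + Δv₂ = 0.8906 + 0.5565 = 1.447 km/s.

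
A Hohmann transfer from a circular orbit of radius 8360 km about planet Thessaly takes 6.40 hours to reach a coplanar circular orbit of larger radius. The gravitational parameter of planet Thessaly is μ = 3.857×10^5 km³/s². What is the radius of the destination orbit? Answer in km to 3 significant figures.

r₂ = 46600 km

Transfer time t = 6.40 hours = 23040 s, and t = π√(a_t³/μ).
So a_t = (μ t²/π²)^(1/3) = (3.857×10^5 × (23040)² / π²)^(1/3) = 27477 km.
Since a_t = (r₁ + r₂)/2, r₂ = 2a_t − r₁ = 2×27477 − 8360 = 46594 km.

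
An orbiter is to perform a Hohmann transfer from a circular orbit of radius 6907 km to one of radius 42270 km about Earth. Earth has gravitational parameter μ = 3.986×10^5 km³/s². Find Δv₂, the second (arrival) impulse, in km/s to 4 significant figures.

Transfer-ellipse semi-major axis a_t = (r₁ + r₂)/2 = (6907 + 42270)/2 = 24588.5 km.
On the circular orbit at r = 42270 km, v_c = √(μ/r) = 3.071 km/s.
Vis-viva on the transfer ellipse at r = 42270 km gives v_t = √[μ(2/r − 1/a_t)] = 1.628 km/s.
Δv₂ = |v_t − v_c| = |1.628 − 3.071| = 1.443 km/s.

Δv₂ = 1.443 km/s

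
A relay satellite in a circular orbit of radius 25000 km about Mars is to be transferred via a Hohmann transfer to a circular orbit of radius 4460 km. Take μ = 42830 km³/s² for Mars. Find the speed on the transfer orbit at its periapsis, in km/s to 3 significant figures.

v = 4.04 km/s

The Hohmann ellipse has a_t = (r₁ + r₂)/2 = 14730 km.
The periapsis of the transfer ellipse is at r = 4460 km.
Vis-viva: v = √[μ(2/r − 1/a_t)] = √[42830 × (2/4460 − 1/14730)] = 4.037 km/s.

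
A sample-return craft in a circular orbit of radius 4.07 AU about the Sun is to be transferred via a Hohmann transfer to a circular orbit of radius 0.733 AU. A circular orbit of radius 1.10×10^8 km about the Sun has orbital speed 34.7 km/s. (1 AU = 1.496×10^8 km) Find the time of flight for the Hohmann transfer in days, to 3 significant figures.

From the circular-orbit relation v² = μ/r at r = 1.10×10^8 km: μ = v²r = (34.7)² × 1.10×10^8 = 1.32450×10^11 km³/s².
In km: r₁ = 4.07 × 1.496×10^8 = 6.08872×10^8 km; r₂ = 0.733 × 1.496×10^8 = 1.096568×10^8 km.
Transfer-ellipse semi-major axis a_t = (r₁ + r₂)/2 = (6.08872×10^8 + 1.096568×10^8)/2 = 3.592644×10^8 km.
Half the transfer-orbit period gives t = π√(a_t³/μ) = 5.878×10^7 s.
Converting: 5.878×10^7 s ÷ 86400 s/day = 680 days.

t = 680 days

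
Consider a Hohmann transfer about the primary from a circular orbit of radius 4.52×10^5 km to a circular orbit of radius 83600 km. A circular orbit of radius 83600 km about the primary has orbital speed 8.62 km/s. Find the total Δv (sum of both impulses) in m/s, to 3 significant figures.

From the circular-orbit relation v² = μ/r at r = 83600 km: μ = v²r = (8.62)² × 83600 = 6.21185×10^6 km³/s².
Semi-major axis of the transfer orbit: a_t = (4.520×10^5 + 83600)/2 = 2.678×10^5 km.
Circular speed at r₁: v₁ = √(μ/r₁) = √(6.21185×10^6/4.520×10^5) = 3.707 km/s.
On the transfer ellipse at r₁, vis-viva equation gives v_a = √[μ(2/r₁ − 1/a_t)] = 2.071 km/s.
First burn Δv₁ = |v_a − v₁| = 1.636 km/s.
At r₂, v₂ = √(μ/r₂) = 8.6200 km/s.
Transfer-orbit speed at r₂: v_p = √[μ(2/r₂ − 1/a_t)] = 11.199 km/s.
Second burn Δv₂ = |v₂ − v_p| = 2.579 km/s.
Δv = Δv₁ + Δv₂ = 1.636 + 2.579 = 4.215 km/s.

Δv = 4210 m/s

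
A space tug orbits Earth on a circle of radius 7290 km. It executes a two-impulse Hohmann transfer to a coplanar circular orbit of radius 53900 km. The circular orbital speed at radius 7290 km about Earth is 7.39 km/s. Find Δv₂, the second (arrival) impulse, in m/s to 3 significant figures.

Δv₂ = 1390 m/s

From the circular-orbit relation v² = μ/r at r = 7290 km: μ = v²r = (7.39)² × 7290 = 3.98122×10^5 km³/s².
Transfer-ellipse semi-major axis a_t = (r₁ + r₂)/2 = (7290 + 53900)/2 = 30595 km.
On the circular orbit at r = 53900 km, v_c = √(μ/r) = 2.718 km/s.
Transfer-orbit speed at the same r (vis-viva, a = a_t): v_t = √[μ(2/r − 1/a_t)] = 1.327 km/s.
Δv₂ = |v_t − v_c| = |1.327 − 2.718| = 1.391 km/s.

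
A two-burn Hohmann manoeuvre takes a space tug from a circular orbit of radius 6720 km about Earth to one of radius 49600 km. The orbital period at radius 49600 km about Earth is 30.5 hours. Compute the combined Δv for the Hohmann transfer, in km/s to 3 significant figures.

From Kepler's third law T² = 4π²r³/μ at r = 49600 km, T = 30.5 hours = 30.5 × 3600 s = 1.098×10^5 s: μ = 4π²r³/T² = 3.99577×10^5 km³/s².
The Hohmann ellipse has a_t = (r₁ + r₂)/2 = 28160 km.
At r₁ the circular-orbit speed is v₁ = √(μ/r₁) = 7.7111 km/s.
Transfer-orbit speed at r₁ (v² = μ(2/r − 1/a)): v_p = √[μ(2/r₁ − 1/a_t)] = 10.234 km/s.
First burn Δv₁ = |v_p − v₁| = 2.523 km/s.
Circular speed at r₂: v₂ = √(μ/r₂) = 2.8383 km/s.
Transfer-orbit speed at r₂: v_a = √[μ(2/r₂ − 1/a_t)] = 1.3865 km/s.
Second burn Δv₂ = |v₂ − v_a| = 1.452 km/s.
Δv = Δv₁ + Δv₂ = 2.523 + 1.452 = 3.975 km/s.

Δv = 3.97 km/s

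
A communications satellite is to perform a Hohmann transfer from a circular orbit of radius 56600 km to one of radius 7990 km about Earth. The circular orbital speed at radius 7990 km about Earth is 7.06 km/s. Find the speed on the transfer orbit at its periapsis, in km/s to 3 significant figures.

v = 9.35 km/s

From the circular-orbit relation v² = μ/r at r = 7990 km: μ = v²r = (7.06)² × 7990 = 3.98250×10^5 km³/s².
The Hohmann ellipse has a_t = (r₁ + r₂)/2 = 32295 km.
At periapsis, r = 7990 km.
Applying v² = μ(2/r − 1/a_t): v = 9.346 km/s.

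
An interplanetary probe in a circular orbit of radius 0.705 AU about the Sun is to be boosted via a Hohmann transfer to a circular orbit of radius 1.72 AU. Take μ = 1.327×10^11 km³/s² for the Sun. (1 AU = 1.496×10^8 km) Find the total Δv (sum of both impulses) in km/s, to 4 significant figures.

In km: r₁ = 0.705 × 1.496×10^8 = 1.05468×10^8 km; r₂ = 1.72 × 1.496×10^8 = 2.57312×10^8 km.
Semi-major axis of the transfer orbit: a_t = (1.05468×10^8 + 2.57312×10^8)/2 = 1.8139×10^8 km.
Circular speed at r₁: v₁ = √(μ/r₁) = √(1.327×10^11/1.05468×10^8) = 35.471 km/s.
Transfer-orbit speed at r₁ (v² = μ(2/r − 1/a)): v_p = √[μ(2/r₁ − 1/a_t)] = 42.247 km/s.
First burn Δv₁ = |v_p − v₁| = 6.776 km/s.
At r₂, v₂ = √(μ/r₂) = 22.709 km/s.
Transfer-orbit speed at r₂: v_a = √[μ(2/r₂ − 1/a_t)] = 17.316 km/s.
Second burn Δv₂ = |v₂ − v_a| = 5.393 km/s.
Δv = Δv₁ + Δv₂ = 6.776 + 5.393 = 12.17 km/s.

Δv = 12.17 km/s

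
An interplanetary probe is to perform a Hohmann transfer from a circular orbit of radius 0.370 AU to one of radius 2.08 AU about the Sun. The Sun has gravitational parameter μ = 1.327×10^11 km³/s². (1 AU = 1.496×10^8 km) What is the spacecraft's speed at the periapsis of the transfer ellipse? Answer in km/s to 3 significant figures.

v = 63.8 km/s

In km: r₁ = 0.370 × 1.496×10^8 = 5.5352×10^7 km; r₂ = 2.08 × 1.496×10^8 = 3.11168×10^8 km.
Semi-major axis of the transfer orbit: a_t = (5.5352×10^7 + 3.11168×10^8)/2 = 1.8326×10^8 km.
The periapsis of the transfer ellipse is at r = 5.5352×10^7 km.
From the vis-viva equation, v = √[μ(2/r − 1/a_t)] = 63.80 km/s.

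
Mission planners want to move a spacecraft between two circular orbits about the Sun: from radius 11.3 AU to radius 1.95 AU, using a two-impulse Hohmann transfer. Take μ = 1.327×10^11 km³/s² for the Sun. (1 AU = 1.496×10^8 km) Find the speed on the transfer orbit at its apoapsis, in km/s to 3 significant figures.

In km: r₁ = 11.3 × 1.496×10^8 = 1.69048×10^9 km; r₂ = 1.95 × 1.496×10^8 = 2.9172×10^8 km.
The Hohmann ellipse has a_t = (r₁ + r₂)/2 = 9.911×10^8 km.
The apoapsis of the transfer ellipse is at r = 1.69048×10^9 km.
From the vis-viva equation, v = √[μ(2/r − 1/a_t)] = 4.807 km/s.

v = 4.81 km/s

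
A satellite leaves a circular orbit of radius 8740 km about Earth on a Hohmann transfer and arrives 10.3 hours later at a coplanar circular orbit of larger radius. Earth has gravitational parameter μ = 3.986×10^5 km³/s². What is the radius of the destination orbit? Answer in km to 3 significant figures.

r₂ = 67600 km

Transfer time t = 10.3 hours = 37080 s, and t = π√(a_t³/μ).
So a_t = (μ t²/π²)^(1/3) = (3.986×10^5 × (37080)² / π²)^(1/3) = 38151 km.
Since a_t = (r₁ + r₂)/2, r₂ = 2a_t − r₁ = 2×38151 − 8740 = 67562 km.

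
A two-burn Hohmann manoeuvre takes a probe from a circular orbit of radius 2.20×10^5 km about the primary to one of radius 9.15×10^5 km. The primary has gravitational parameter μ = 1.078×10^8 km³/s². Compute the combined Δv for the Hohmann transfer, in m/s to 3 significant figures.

Transfer-ellipse semi-major axis a_t = (r₁ + r₂)/2 = (2.200×10^5 + 9.150×10^5)/2 = 5.675×10^5 km.
At r₁ the circular-orbit speed is v₁ = √(μ/r₁) = 22.136 km/s.
On the transfer ellipse at r₁, v² = μ(2/r − 1/a) gives v_p = √[μ(2/r₁ − 1/a_t)] = 28.108 km/s.
First burn Δv₁ = |v_p − v₁| = 5.972 km/s.
Circular speed at r₂: v₂ = √(μ/r₂) = 10.854 km/s.
Transfer-orbit speed at r₂: v_a = √[μ(2/r₂ − 1/a_t)] = 6.7581 km/s.
Second burn Δv₂ = |v₂ − v_a| = 4.096 km/s.
Δv = Δv₁ + Δv₂ = 5.972 + 4.096 = 10.07 km/s.

Δv = 10100 m/s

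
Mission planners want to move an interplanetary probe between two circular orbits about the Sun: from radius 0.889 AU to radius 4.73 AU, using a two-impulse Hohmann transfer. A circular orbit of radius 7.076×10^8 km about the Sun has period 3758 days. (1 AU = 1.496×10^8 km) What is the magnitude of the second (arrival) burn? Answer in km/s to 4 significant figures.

From Kepler's third law T² = 4π²r³/μ at r = 7.076×10^8 km, T = 3758 days = 3758 × 86400 s = 3.246912×10^8 s: μ = 4π²r³/T² = 1.32673×10^11 km³/s².
In km: r₁ = 0.889 × 1.496×10^8 = 1.329944×10^8 km; r₂ = 4.73 × 1.496×10^8 = 7.07608×10^8 km.
Semi-major axis of the transfer orbit: a_t = (1.329944×10^8 + 7.07608×10^8)/2 = 4.203012×10^8 km.
Circular speed at r = 7.07608×10^8 km: v_c = √(μ/r) = 13.6929 km/s.
Transfer-orbit speed at the same r (vis-viva, a = a_t): v_t = √[μ(2/r − 1/a_t)] = 7.70249 km/s.
Δv₂ = |v_t − v_c| = |7.70249 − 13.6929| = 5.990 km/s.

Δv₂ = 5.990 km/s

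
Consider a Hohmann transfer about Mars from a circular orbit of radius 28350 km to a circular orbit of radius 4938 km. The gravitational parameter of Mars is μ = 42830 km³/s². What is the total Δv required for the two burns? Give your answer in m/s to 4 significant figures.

Δv = 1458 m/s

Semi-major axis of the transfer orbit: a_t = (28350 + 4938)/2 = 16644 km.
Circular speed at r₁: v₁ = √(μ/r₁) = √(42830/28350) = 1.2291 km/s.
Transfer-orbit speed at r₁ (v² = μ(2/r − 1/a)): v_a = √[μ(2/r₁ − 1/a_t)] = 0.66949 km/s.
First burn Δv₁ = |v_a − v₁| = 0.5596 km/s.
At r₂, v₂ = √(μ/r₂) = 2.9451 km/s.
Transfer-orbit speed at r₂: v_p = √[μ(2/r₂ − 1/a_t)] = 3.8437 km/s.
Second burn Δv₂ = |v₂ − v_p| = 0.8986 km/s.
Δv = Δv₁ + Δv₂ = 0.5596 + 0.8986 = 1.458 km/s.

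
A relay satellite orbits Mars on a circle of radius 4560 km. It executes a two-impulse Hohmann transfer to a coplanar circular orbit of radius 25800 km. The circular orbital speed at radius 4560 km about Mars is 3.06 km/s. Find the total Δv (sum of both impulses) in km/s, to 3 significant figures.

From the circular-orbit relation v² = μ/r at r = 4560 km: μ = v²r = (3.06)² × 4560 = 42698.0 km³/s².
Semi-major axis of the transfer orbit: a_t = (4560 + 25800)/2 = 15180 km.
Circular speed at r₁: v₁ = √(μ/r₁) = √(42698.0/4560) = 3.0600 km/s.
Transfer-orbit speed at r₁ (v² = μ(2/r − 1/a)): v_p = √[μ(2/r₁ − 1/a_t)] = 3.9893 km/s.
First burn Δv₁ = |v_p − v₁| = 0.9293 km/s.
At r₂, v₂ = √(μ/r₂) = 1.2865 km/s.
Transfer-orbit speed at r₂: v_a = √[μ(2/r₂ − 1/a_t)] = 0.70508 km/s.
Second burn Δv₂ = |v₂ − v_a| = 0.5814 km/s.
Δv = Δv₁ + Δv₂ = 0.9293 + 0.5814 = 1.511 km/s.

Δv = 1.51 km/s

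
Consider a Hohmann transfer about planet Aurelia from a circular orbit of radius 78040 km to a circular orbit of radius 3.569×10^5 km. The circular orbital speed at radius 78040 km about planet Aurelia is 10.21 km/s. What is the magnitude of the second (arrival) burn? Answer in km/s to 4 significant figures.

From the circular-orbit relation v² = μ/r at r = 78040 km: μ = v²r = (10.21)² × 78040 = 8.13521×10^6 km³/s².
Semi-major axis of the transfer orbit: a_t = (78040 + 3.569×10^5)/2 = 2.1747×10^5 km.
Circular speed at r = 3.569×10^5 km: v_c = √(μ/r) = 4.774 km/s.
Vis-viva on the transfer ellipse at r = 3.569×10^5 km gives v_t = √[μ(2/r − 1/a_t)] = 2.860 km/s.
Δv₂ = |v_t − v_c| = |2.860 − 4.774| = 1.914 km/s.

Δv₂ = 1.914 km/s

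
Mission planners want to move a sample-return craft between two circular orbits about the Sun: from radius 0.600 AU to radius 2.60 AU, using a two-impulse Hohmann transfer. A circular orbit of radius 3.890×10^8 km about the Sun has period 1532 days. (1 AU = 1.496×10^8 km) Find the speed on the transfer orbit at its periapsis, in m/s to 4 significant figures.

v = 49000 m/s

From Kepler's third law T² = 4π²r³/μ at r = 3.890×10^8 km, T = 1532 days = 1532 × 86400 s = 1.323648×10^8 s: μ = 4π²r³/T² = 1.32637×10^11 km³/s².
In km: r₁ = 0.600 × 1.496×10^8 = 8.976×10^7 km; r₂ = 2.60 × 1.496×10^8 = 3.8896×10^8 km.
The Hohmann ellipse has a_t = (r₁ + r₂)/2 = 2.3936×10^8 km.
At periapsis, r = 8.976×10^7 km.
Vis-viva: v = √[μ(2/r − 1/a_t)] = √[1.32637×10^11 × (2/8.976×10^7 − 1/2.3936×10^8)] = 49.00 km/s.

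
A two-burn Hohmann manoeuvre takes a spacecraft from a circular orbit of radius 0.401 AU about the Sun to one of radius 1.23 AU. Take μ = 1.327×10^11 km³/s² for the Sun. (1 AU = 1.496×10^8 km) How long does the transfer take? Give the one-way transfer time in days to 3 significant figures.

t = 135 days

In km: r₁ = 0.401 × 1.496×10^8 = 5.99896×10^7 km; r₂ = 1.23 × 1.496×10^8 = 1.84008×10^8 km.
The Hohmann ellipse has a_t = (r₁ + r₂)/2 = 1.219988×10^8 km.
Half the transfer-orbit period gives t = π√(a_t³/μ) = 1.1621×10^7 s.
Converting: 1.1621×10^7 s ÷ 86400 s/day = 135 days.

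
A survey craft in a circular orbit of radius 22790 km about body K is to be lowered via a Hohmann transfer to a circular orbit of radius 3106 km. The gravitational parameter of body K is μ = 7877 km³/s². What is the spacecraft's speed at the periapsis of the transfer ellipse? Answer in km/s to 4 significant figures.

Transfer-ellipse semi-major axis a_t = (r₁ + r₂)/2 = (22790 + 3106)/2 = 12948 km.
At periapsis, r = 3106 km.
Vis-viva: v = √[μ(2/r − 1/a_t)] = √[7877 × (2/3106 − 1/12948)] = 2.113 km/s.

v = 2.113 km/s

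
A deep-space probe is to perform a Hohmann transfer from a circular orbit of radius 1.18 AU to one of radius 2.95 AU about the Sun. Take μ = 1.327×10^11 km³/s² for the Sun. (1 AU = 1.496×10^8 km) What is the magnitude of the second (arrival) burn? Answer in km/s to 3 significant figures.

Δv₂ = 4.23 km/s

In km: r₁ = 1.18 × 1.496×10^8 = 1.76528×10^8 km; r₂ = 2.95 × 1.496×10^8 = 4.4132×10^8 km.
Transfer-ellipse semi-major axis a_t = (r₁ + r₂)/2 = (1.76528×10^8 + 4.4132×10^8)/2 = 3.08924×10^8 km.
Circular speed at r = 4.4132×10^8 km: v_c = √(μ/r) = 17.340 km/s.
Transfer-orbit speed at the same r (vis-viva, a = a_t): v_t = √[μ(2/r − 1/a_t)] = 13.108 km/s.
Δv₂ = |v_t − v_c| = |13.108 − 17.340| = 4.232 km/s.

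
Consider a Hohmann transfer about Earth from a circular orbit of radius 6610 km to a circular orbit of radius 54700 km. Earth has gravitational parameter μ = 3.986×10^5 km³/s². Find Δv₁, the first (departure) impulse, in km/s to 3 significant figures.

Transfer-ellipse semi-major axis a_t = (r₁ + r₂)/2 = (6610 + 54700)/2 = 30655 km.
Circular speed at r = 6610 km: v_c = √(μ/r) = 7.76547 km/s.
Vis-viva on the transfer ellipse at r = 6610 km gives v_t = √[μ(2/r − 1/a_t)] = 10.3732 km/s.
Δv₁ = |v_t − v_c| = |10.3732 − 7.76547| = 2.608 km/s.

Δv₁ = 2.61 km/s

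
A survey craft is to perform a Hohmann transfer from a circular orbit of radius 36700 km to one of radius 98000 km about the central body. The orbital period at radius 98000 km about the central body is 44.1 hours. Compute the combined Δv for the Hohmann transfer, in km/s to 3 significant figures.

From Kepler's third law T² = 4π²r³/μ at r = 98000 km, T = 44.1 hours = 44.1 × 3600 s = 1.5876×10^5 s: μ = 4π²r³/T² = 1.47420×10^6 km³/s².
Transfer-ellipse semi-major axis a_t = (r₁ + r₂)/2 = (36700 + 98000)/2 = 67350 km.
At r₁ the circular-orbit speed is v₁ = √(μ/r₁) = 6.3379 km/s.
On the transfer ellipse at r₁, v² = μ(2/r − 1/a) gives v_p = √[μ(2/r₁ − 1/a_t)] = 7.6452 km/s.
First burn Δv₁ = |v_p − v₁| = 1.3073 km/s.
At r₂, v₂ = √(μ/r₂) = 3.87851 km/s.
Transfer-orbit speed at r₂: v_a = √[μ(2/r₂ − 1/a_t)] = 2.86305 km/s.
Second burn Δv₂ = |v₂ − v_a| = 1.0155 km/s.
Δv = Δv₁ + Δv₂ = 1.3073 + 1.0155 = 2.323 km/s.

Δv = 2.32 km/s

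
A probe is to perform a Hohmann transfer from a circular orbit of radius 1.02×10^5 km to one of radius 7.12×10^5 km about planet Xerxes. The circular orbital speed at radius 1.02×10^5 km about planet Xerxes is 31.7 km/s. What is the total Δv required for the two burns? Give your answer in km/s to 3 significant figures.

From the circular-orbit relation v² = μ/r at r = 1.02×10^5 km: μ = v²r = (31.7)² × 1.02×10^5 = 1.02499×10^8 km³/s².
The Hohmann ellipse has a_t = (r₁ + r₂)/2 = 4.070×10^5 km.
Circular speed at r₁: v₁ = √(μ/r₁) = √(1.02499×10^8/1.020×10^5) = 31.70 km/s.
On the transfer ellipse at r₁, vis-viva gives v_p = √[μ(2/r₁ − 1/a_t)] = 41.93 km/s.
First burn Δv₁ = |v_p − v₁| = 10.23 km/s.
At r₂, v₂ = √(μ/r₂) = 11.9983 km/s.
Transfer-orbit speed at r₂: v_a = √[μ(2/r₂ − 1/a_t)] = 6.00651 km/s.
Second burn Δv₂ = |v₂ − v_a| = 5.992 km/s.
Δv = Δv₁ + Δv₂ = 10.23 + 5.992 = 16.22 km/s.

Δv = 16.2 km/s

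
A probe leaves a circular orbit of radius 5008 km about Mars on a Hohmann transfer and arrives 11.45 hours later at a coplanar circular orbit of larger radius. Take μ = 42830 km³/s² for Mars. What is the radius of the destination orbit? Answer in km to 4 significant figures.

Transfer time t = 11.45 hours = 41220 s, and t = π√(a_t³/μ).
So a_t = (μ t²/π²)^(1/3) = (42830 × (41220)² / π²)^(1/3) = 19464 km.
Since a_t = (r₁ + r₂)/2, r₂ = 2a_t − r₁ = 2×19464 − 5008 = 33920 km.

r₂ = 33920 km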